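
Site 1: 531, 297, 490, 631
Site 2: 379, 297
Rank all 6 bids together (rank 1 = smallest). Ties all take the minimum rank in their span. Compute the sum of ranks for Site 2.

Sorted (ascending): 297, 297, 379, 490, 531, 631
The 2 values of 297 occupy positions 1–2 → each gets rank 1.
Site 2 values → pooled ranks: 379→3, 297→1
Rank sum = 3 + 1 = 4

4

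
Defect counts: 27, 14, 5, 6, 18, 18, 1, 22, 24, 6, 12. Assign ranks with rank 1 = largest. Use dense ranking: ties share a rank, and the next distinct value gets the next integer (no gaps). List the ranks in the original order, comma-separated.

Sorted (descending): 27, 24, 22, 18, 18, 14, 12, 6, 6, 5, 1
The 2 values of 18 share dense rank 4.
The 2 values of 6 share dense rank 7.
Remaining distinct values take the next consecutive integers.

1, 5, 8, 7, 4, 4, 9, 3, 2, 7, 6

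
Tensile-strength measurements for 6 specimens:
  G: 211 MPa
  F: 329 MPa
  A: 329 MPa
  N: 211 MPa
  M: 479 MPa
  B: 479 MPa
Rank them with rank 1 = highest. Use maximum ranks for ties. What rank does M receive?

Sorted (descending): 479, 479, 329, 329, 211, 211
The 2 values of 479 occupy positions 1–2 → each gets rank 2.
The 2 values of 329 occupy positions 3–4 → each gets rank 4.
The 2 values of 211 occupy positions 5–6 → each gets rank 6.
M has value 479 MPa → rank 2.

2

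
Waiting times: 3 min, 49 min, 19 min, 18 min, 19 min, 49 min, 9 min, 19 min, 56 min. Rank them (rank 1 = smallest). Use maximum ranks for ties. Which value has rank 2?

Sorted (ascending): 3, 9, 18, 19, 19, 19, 49, 49, 56
The 3 values of 19 occupy positions 4–6 → each gets rank 6.
The 2 values of 49 occupy positions 7–8 → each gets rank 8.
Rank 2 → value 9.

9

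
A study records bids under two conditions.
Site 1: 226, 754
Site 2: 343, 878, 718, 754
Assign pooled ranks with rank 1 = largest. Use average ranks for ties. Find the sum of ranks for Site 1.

Sorted (descending): 878, 754, 754, 718, 343, 226
The 2 values of 754 occupy positions 2–3 → average rank (2+3)/2 = 2.5.
Site 1 values → pooled ranks: 226→6, 754→2.5
Rank sum = 6 + 2.5 = 8.5

8.5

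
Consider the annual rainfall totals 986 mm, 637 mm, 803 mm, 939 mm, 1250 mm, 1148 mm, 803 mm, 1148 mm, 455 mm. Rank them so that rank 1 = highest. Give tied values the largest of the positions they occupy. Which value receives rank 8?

Sorted (descending): 1250, 1148, 1148, 986, 939, 803, 803, 637, 455
The 2 values of 1148 occupy positions 2–3 → each gets rank 3.
The 2 values of 803 occupy positions 6–7 → each gets rank 7.
Rank 8 → value 637.

637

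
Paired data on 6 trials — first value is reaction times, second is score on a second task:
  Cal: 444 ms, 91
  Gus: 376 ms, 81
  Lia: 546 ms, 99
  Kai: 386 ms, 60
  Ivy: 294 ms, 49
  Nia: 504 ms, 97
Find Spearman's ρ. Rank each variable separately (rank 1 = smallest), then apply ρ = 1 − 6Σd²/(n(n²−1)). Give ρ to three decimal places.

Ranks of variable 1: 4, 2, 6, 3, 1, 5
Ranks of variable 2: 4, 3, 6, 2, 1, 5
d = r₁ − r₂: 0, -1, 0, 1, 0, 0
d²: 0, 1, 0, 1, 0, 0; Σd² = 2
ρ = 1 − 6·2/(6·35) = 1 − 12/210 = 0.943

0.943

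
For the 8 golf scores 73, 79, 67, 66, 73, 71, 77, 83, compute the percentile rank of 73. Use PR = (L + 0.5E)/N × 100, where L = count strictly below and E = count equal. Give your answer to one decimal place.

N = 8.
Strictly below 73: 3. Equal to 73: 2.
PR = (3 + 0.5·2)/8 × 100 = 50.0

50.0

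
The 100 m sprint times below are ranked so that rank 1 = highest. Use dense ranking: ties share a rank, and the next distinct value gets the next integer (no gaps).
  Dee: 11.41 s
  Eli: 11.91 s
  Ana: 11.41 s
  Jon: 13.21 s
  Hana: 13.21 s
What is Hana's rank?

Sorted (descending): 13.21, 13.21, 11.91, 11.41, 11.41
The 2 values of 13.21 share dense rank 1.
The 2 values of 11.41 share dense rank 3.
Remaining distinct values take the next consecutive integers.
Hana has value 13.21 s → rank 1.

1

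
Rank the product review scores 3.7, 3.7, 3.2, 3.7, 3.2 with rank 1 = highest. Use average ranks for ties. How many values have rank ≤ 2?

3

Sorted (descending): 3.7, 3.7, 3.7, 3.2, 3.2
The 3 values of 3.7 occupy positions 1–3 → average rank 2.
The 2 values of 3.2 occupy positions 4–5 → average rank (4+5)/2 = 4.5.
Ranks ≤ 2: {2, 2, 2} → 3 values.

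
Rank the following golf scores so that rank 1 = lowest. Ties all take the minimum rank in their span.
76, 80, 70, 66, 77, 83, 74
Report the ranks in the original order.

4, 6, 2, 1, 5, 7, 3

Sorted (ascending): 66, 70, 74, 76, 77, 80, 83
No ties — each value takes its position as its rank.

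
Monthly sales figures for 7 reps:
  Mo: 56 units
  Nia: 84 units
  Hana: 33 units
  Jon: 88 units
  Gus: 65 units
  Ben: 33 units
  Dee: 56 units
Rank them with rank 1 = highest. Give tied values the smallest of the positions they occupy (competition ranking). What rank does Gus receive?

Sorted (descending): 88, 84, 65, 56, 56, 33, 33
The 2 values of 56 occupy positions 4–5 → each gets rank 4.
The 2 values of 33 occupy positions 6–7 → each gets rank 6.
Gus has value 65 units → rank 3.

3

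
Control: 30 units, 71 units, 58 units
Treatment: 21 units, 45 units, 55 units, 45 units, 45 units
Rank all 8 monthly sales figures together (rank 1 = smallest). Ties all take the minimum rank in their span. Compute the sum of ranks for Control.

Sorted (ascending): 21, 30, 45, 45, 45, 55, 58, 71
The 3 values of 45 occupy positions 3–5 → each gets rank 3.
Control values → pooled ranks: 30→2, 71→8, 58→7
Rank sum = 2 + 8 + 7 = 17

17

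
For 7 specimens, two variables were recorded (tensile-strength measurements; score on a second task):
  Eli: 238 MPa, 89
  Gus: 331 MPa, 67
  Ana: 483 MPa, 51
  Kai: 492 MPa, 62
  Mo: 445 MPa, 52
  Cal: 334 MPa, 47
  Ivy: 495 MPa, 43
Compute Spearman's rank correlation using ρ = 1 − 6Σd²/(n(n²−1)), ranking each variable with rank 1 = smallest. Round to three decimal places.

-0.679

Ranks of variable 1: 1, 2, 5, 6, 4, 3, 7
Ranks of variable 2: 7, 6, 3, 5, 4, 2, 1
d = r₁ − r₂: -6, -4, 2, 1, 0, 1, 6
d²: 36, 16, 4, 1, 0, 1, 36; Σd² = 94
ρ = 1 − 6·94/(7·48) = 1 − 564/336 = -0.679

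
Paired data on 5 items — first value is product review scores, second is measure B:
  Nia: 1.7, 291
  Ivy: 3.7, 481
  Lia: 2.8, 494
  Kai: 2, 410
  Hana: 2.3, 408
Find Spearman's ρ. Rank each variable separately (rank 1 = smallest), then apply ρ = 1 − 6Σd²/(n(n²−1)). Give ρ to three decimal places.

Ranks of variable 1: 1, 5, 4, 2, 3
Ranks of variable 2: 1, 4, 5, 3, 2
d = r₁ − r₂: 0, 1, -1, -1, 1
d²: 0, 1, 1, 1, 1; Σd² = 4
ρ = 1 − 6·4/(5·24) = 1 − 24/120 = 0.800

0.800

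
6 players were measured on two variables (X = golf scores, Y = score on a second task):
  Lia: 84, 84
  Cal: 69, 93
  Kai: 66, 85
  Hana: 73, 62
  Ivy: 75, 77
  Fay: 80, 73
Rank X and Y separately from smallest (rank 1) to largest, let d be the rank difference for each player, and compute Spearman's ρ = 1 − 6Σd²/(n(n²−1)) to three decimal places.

-0.429

Ranks of variable 1: 6, 2, 1, 3, 4, 5
Ranks of variable 2: 4, 6, 5, 1, 3, 2
d = r₁ − r₂: 2, -4, -4, 2, 1, 3
d²: 4, 16, 16, 4, 1, 9; Σd² = 50
ρ = 1 − 6·50/(6·35) = 1 − 300/210 = -0.429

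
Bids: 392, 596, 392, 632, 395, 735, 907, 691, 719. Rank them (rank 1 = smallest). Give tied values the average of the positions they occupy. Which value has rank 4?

Sorted (ascending): 392, 392, 395, 596, 632, 691, 719, 735, 907
The 2 values of 392 occupy positions 1–2 → average rank (1+2)/2 = 1.5.
Rank 4 → value 596.

596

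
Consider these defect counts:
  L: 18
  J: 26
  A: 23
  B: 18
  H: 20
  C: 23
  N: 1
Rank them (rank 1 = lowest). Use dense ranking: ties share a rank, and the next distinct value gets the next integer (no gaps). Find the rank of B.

Sorted (ascending): 1, 18, 18, 20, 23, 23, 26
The 2 values of 18 share dense rank 2.
The 2 values of 23 share dense rank 4.
Remaining distinct values take the next consecutive integers.
B has value 18 → rank 2.

2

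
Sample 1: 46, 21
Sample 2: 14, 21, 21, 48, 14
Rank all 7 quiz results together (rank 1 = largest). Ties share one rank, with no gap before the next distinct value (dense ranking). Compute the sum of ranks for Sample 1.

Sorted (descending): 48, 46, 21, 21, 21, 14, 14
The 3 values of 21 share dense rank 3.
The 2 values of 14 share dense rank 4.
Remaining distinct values take the next consecutive integers.
Sample 1 values → pooled ranks: 46→2, 21→3
Rank sum = 2 + 3 = 5

5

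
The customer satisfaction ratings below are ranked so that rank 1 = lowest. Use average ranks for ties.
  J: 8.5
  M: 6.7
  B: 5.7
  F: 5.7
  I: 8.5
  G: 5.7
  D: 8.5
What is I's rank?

Sorted (ascending): 5.7, 5.7, 5.7, 6.7, 8.5, 8.5, 8.5
The 3 values of 5.7 occupy positions 1–3 → average rank 2.
The 3 values of 8.5 occupy positions 5–7 → average rank 6.
I has value 8.5 → rank 6.

6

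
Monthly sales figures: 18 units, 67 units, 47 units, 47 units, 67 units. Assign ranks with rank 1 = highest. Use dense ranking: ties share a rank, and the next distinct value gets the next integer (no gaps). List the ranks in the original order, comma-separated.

3, 1, 2, 2, 1

Sorted (descending): 67, 67, 47, 47, 18
The 2 values of 67 share dense rank 1.
The 2 values of 47 share dense rank 2.
Remaining distinct values take the next consecutive integers.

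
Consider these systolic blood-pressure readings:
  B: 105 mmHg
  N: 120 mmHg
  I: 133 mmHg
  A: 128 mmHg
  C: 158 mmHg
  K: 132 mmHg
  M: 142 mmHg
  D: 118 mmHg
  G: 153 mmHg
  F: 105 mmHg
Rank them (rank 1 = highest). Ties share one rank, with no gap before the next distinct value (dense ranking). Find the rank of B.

Sorted (descending): 158, 153, 142, 133, 132, 128, 120, 118, 105, 105
The 2 values of 105 share dense rank 9.
Remaining distinct values take the next consecutive integers.
B has value 105 mmHg → rank 9.

9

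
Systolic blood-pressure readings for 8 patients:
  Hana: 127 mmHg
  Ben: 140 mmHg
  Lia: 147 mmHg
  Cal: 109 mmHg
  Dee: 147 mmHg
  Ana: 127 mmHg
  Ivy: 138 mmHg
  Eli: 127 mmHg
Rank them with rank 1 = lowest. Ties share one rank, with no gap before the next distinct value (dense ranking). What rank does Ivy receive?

Sorted (ascending): 109, 127, 127, 127, 138, 140, 147, 147
The 3 values of 127 share dense rank 2.
The 2 values of 147 share dense rank 5.
Remaining distinct values take the next consecutive integers.
Ivy has value 138 mmHg → rank 3.

3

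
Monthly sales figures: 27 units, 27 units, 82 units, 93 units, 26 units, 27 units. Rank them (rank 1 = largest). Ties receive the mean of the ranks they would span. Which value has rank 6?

Sorted (descending): 93, 82, 27, 27, 27, 26
The 3 values of 27 occupy positions 3–5 → average rank 4.
Rank 6 → value 26.

26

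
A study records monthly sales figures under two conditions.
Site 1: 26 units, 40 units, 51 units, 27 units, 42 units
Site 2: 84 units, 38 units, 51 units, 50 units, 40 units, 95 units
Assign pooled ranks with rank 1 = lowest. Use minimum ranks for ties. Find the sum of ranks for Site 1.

21

Sorted (ascending): 26, 27, 38, 40, 40, 42, 50, 51, 51, 84, 95
The 2 values of 40 occupy positions 4–5 → each gets rank 4.
The 2 values of 51 occupy positions 8–9 → each gets rank 8.
Site 1 values → pooled ranks: 26→1, 40→4, 51→8, 27→2, 42→6
Rank sum = 1 + 4 + 8 + 2 + 6 = 21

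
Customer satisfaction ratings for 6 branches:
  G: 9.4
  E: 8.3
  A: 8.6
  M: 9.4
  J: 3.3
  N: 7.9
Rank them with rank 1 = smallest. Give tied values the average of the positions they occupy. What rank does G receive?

5.5

Sorted (ascending): 3.3, 7.9, 8.3, 8.6, 9.4, 9.4
The 2 values of 9.4 occupy positions 5–6 → average rank (5+6)/2 = 5.5.
G has value 9.4 → rank 5.5.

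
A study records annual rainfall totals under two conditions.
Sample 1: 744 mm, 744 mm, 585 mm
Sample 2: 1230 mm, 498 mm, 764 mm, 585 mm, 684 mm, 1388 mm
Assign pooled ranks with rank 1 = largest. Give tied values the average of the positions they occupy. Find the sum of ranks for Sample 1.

16.5

Sorted (descending): 1388, 1230, 764, 744, 744, 684, 585, 585, 498
The 2 values of 744 occupy positions 4–5 → average rank (4+5)/2 = 4.5.
The 2 values of 585 occupy positions 7–8 → average rank (7+8)/2 = 7.5.
Sample 1 values → pooled ranks: 744→4.5, 744→4.5, 585→7.5
Rank sum = 4.5 + 4.5 + 7.5 = 16.5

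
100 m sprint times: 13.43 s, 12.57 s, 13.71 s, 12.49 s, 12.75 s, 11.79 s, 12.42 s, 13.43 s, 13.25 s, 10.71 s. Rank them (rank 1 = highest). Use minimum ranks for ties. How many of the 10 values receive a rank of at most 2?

Sorted (descending): 13.71, 13.43, 13.43, 13.25, 12.75, 12.57, 12.49, 12.42, 11.79, 10.71
The 2 values of 13.43 occupy positions 2–3 → each gets rank 2.
Ranks ≤ 2: {1, 2, 2} → 3 values.

3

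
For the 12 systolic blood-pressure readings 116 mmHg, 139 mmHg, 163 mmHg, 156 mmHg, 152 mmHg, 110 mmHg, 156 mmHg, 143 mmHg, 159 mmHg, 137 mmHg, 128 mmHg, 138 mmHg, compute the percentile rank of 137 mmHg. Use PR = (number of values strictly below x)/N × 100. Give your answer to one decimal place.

N = 12.
Strictly below 137: 3. Equal to 137: 1.
PR = 3/12 × 100 = 25.0

25.0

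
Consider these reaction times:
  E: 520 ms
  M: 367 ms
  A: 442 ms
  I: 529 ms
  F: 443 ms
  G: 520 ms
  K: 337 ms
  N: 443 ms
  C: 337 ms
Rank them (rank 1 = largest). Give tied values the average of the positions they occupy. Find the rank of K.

Sorted (descending): 529, 520, 520, 443, 443, 442, 367, 337, 337
The 2 values of 520 occupy positions 2–3 → average rank (2+3)/2 = 2.5.
The 2 values of 443 occupy positions 4–5 → average rank (4+5)/2 = 4.5.
The 2 values of 337 occupy positions 8–9 → average rank (8+9)/2 = 8.5.
K has value 337 ms → rank 8.5.

8.5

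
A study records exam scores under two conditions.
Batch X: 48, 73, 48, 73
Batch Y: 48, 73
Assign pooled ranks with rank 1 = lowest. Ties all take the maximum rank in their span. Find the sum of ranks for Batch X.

Sorted (ascending): 48, 48, 48, 73, 73, 73
The 3 values of 48 occupy positions 1–3 → each gets rank 3.
The 3 values of 73 occupy positions 4–6 → each gets rank 6.
Batch X values → pooled ranks: 48→3, 73→6, 48→3, 73→6
Rank sum = 3 + 6 + 3 + 6 = 18

18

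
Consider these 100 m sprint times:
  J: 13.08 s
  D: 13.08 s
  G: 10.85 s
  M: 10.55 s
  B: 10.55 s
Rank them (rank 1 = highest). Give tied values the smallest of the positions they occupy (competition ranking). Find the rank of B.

Sorted (descending): 13.08, 13.08, 10.85, 10.55, 10.55
The 2 values of 13.08 occupy positions 1–2 → each gets rank 1.
The 2 values of 10.55 occupy positions 4–5 → each gets rank 4.
B has value 10.55 s → rank 4.

4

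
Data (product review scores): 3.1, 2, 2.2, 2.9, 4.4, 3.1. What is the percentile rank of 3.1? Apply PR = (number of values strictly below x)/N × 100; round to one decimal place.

50.0

N = 6.
Strictly below 3.1: 3. Equal to 3.1: 2.
PR = 3/6 × 100 = 50.0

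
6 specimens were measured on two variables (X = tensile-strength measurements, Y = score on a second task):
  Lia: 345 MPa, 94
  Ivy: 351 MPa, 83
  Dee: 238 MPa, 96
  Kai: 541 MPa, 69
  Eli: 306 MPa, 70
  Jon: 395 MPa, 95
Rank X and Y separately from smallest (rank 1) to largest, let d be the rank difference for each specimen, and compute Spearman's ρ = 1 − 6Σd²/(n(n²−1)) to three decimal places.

-0.486

Ranks of variable 1: 3, 4, 1, 6, 2, 5
Ranks of variable 2: 4, 3, 6, 1, 2, 5
d = r₁ − r₂: -1, 1, -5, 5, 0, 0
d²: 1, 1, 25, 25, 0, 0; Σd² = 52
ρ = 1 − 6·52/(6·35) = 1 − 312/210 = -0.486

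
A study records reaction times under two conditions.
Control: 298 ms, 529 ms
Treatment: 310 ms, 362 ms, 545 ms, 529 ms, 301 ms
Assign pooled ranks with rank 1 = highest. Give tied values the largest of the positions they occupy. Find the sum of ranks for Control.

10

Sorted (descending): 545, 529, 529, 362, 310, 301, 298
The 2 values of 529 occupy positions 2–3 → each gets rank 3.
Control values → pooled ranks: 298→7, 529→3
Rank sum = 7 + 3 = 10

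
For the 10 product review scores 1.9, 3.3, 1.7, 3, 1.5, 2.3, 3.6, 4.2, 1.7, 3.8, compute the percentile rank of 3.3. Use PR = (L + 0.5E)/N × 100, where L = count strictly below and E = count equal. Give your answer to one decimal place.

65.0

N = 10.
Strictly below 3.3: 6. Equal to 3.3: 1.
PR = (6 + 0.5·1)/10 × 100 = 65.0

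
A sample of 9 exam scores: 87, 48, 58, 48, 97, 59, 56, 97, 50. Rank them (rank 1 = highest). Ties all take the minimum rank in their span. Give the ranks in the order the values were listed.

Sorted (descending): 97, 97, 87, 59, 58, 56, 50, 48, 48
The 2 values of 97 occupy positions 1–2 → each gets rank 1.
The 2 values of 48 occupy positions 8–9 → each gets rank 8.

3, 8, 5, 8, 1, 4, 6, 1, 7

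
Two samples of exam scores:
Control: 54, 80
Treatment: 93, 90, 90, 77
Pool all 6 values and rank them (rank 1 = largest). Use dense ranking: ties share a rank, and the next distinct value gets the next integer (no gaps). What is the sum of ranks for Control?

Sorted (descending): 93, 90, 90, 80, 77, 54
The 2 values of 90 share dense rank 2.
Remaining distinct values take the next consecutive integers.
Control values → pooled ranks: 54→5, 80→3
Rank sum = 5 + 3 = 8

8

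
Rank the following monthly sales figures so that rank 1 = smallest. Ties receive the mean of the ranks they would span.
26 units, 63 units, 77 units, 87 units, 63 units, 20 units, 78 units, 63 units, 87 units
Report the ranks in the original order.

2, 4, 6, 8.5, 4, 1, 7, 4, 8.5

Sorted (ascending): 20, 26, 63, 63, 63, 77, 78, 87, 87
The 3 values of 63 occupy positions 3–5 → average rank 4.
The 2 values of 87 occupy positions 8–9 → average rank (8+9)/2 = 8.5.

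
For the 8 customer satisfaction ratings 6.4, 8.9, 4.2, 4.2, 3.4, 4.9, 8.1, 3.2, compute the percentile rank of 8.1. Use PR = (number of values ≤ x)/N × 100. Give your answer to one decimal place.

N = 8.
Strictly below 8.1: 6. Equal to 8.1: 1.
PR = 7/8 × 100 = 87.5

87.5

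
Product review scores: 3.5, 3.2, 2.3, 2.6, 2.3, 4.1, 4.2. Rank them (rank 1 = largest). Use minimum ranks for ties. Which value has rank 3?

3.5

Sorted (descending): 4.2, 4.1, 3.5, 3.2, 2.6, 2.3, 2.3
The 2 values of 2.3 occupy positions 6–7 → each gets rank 6.
Rank 3 → value 3.5.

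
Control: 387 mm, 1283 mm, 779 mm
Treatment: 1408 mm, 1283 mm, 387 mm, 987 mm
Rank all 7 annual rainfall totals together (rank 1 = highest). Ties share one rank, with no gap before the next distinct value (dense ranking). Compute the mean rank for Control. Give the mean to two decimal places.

Sorted (descending): 1408, 1283, 1283, 987, 779, 387, 387
The 2 values of 1283 share dense rank 2.
The 2 values of 387 share dense rank 5.
Remaining distinct values take the next consecutive integers.
Control values → pooled ranks: 387→5, 1283→2, 779→4
Mean rank = (5 + 2 + 4) / 3 = 3.67

3.67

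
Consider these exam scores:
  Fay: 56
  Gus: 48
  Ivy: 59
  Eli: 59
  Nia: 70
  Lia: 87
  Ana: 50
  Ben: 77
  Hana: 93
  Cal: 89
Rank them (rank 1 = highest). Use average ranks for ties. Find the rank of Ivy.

Sorted (descending): 93, 89, 87, 77, 70, 59, 59, 56, 50, 48
The 2 values of 59 occupy positions 6–7 → average rank (6+7)/2 = 6.5.
Ivy has value 59 → rank 6.5.

6.5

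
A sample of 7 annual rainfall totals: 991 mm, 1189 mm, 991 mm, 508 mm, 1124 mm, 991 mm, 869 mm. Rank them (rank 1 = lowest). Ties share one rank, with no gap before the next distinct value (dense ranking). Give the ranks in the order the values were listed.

Sorted (ascending): 508, 869, 991, 991, 991, 1124, 1189
The 3 values of 991 share dense rank 3.
Remaining distinct values take the next consecutive integers.

3, 5, 3, 1, 4, 3, 2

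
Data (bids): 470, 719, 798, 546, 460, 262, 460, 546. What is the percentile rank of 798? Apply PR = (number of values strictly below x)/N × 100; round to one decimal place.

N = 8.
Strictly below 798: 7. Equal to 798: 1.
PR = 7/8 × 100 = 87.5

87.5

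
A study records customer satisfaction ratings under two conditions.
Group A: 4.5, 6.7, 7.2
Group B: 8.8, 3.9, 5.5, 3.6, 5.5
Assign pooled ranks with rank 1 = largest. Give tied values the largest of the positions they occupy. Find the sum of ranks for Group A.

11

Sorted (descending): 8.8, 7.2, 6.7, 5.5, 5.5, 4.5, 3.9, 3.6
The 2 values of 5.5 occupy positions 4–5 → each gets rank 5.
Group A values → pooled ranks: 4.5→6, 6.7→3, 7.2→2
Rank sum = 6 + 3 + 2 = 11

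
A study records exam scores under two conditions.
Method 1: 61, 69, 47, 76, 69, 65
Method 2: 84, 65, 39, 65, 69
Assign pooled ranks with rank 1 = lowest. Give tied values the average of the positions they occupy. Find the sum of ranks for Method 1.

Sorted (ascending): 39, 47, 61, 65, 65, 65, 69, 69, 69, 76, 84
The 3 values of 65 occupy positions 4–6 → average rank 5.
The 3 values of 69 occupy positions 7–9 → average rank 8.
Method 1 values → pooled ranks: 61→3, 69→8, 47→2, 76→10, 69→8, 65→5
Rank sum = 3 + 8 + 2 + 10 + 8 + 5 = 36

36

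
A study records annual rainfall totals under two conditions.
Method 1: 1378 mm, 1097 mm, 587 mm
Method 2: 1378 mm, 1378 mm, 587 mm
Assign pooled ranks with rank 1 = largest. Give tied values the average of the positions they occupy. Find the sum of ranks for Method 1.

11.5

Sorted (descending): 1378, 1378, 1378, 1097, 587, 587
The 3 values of 1378 occupy positions 1–3 → average rank 2.
The 2 values of 587 occupy positions 5–6 → average rank (5+6)/2 = 5.5.
Method 1 values → pooled ranks: 1378→2, 1097→4, 587→5.5
Rank sum = 2 + 4 + 5.5 = 11.5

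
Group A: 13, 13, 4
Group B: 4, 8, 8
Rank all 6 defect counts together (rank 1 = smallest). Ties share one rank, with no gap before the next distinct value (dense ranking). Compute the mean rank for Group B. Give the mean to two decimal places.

Sorted (ascending): 4, 4, 8, 8, 13, 13
The 2 values of 4 share dense rank 1.
The 2 values of 8 share dense rank 2.
The 2 values of 13 share dense rank 3.
Group B values → pooled ranks: 4→1, 8→2, 8→2
Mean rank = (1 + 2 + 2) / 3 = 1.67

1.67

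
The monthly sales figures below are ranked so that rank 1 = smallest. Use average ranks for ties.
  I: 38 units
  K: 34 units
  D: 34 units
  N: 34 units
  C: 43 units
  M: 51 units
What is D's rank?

Sorted (ascending): 34, 34, 34, 38, 43, 51
The 3 values of 34 occupy positions 1–3 → average rank 2.
D has value 34 units → rank 2.

2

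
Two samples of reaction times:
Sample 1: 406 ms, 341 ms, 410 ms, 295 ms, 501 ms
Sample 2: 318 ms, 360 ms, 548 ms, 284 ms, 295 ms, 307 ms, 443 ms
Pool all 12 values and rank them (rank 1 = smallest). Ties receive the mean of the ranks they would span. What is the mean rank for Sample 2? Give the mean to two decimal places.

5.93

Sorted (ascending): 284, 295, 295, 307, 318, 341, 360, 406, 410, 443, 501, 548
The 2 values of 295 occupy positions 2–3 → average rank (2+3)/2 = 2.5.
Sample 2 values → pooled ranks: 318→5, 360→7, 548→12, 284→1, 295→2.5, 307→4, 443→10
Mean rank = (5 + 7 + 12 + 1 + 2.5 + 4 + 10) / 7 = 5.93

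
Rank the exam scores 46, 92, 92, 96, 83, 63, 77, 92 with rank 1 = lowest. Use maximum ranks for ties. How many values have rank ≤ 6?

Sorted (ascending): 46, 63, 77, 83, 92, 92, 92, 96
The 3 values of 92 occupy positions 5–7 → each gets rank 7.
Ranks ≤ 6: {1, 2, 3, 4} → 4 values.

4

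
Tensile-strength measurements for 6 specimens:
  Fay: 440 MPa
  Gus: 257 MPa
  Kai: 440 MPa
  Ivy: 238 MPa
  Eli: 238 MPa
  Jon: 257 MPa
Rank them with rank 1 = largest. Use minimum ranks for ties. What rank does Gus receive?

Sorted (descending): 440, 440, 257, 257, 238, 238
The 2 values of 440 occupy positions 1–2 → each gets rank 1.
The 2 values of 257 occupy positions 3–4 → each gets rank 3.
The 2 values of 238 occupy positions 5–6 → each gets rank 5.
Gus has value 257 MPa → rank 3.

3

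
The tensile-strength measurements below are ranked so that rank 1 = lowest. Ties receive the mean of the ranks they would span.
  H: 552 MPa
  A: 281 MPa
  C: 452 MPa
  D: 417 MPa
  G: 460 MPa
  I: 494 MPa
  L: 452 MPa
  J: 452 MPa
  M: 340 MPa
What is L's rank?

Sorted (ascending): 281, 340, 417, 452, 452, 452, 460, 494, 552
The 3 values of 452 occupy positions 4–6 → average rank 5.
L has value 452 MPa → rank 5.

5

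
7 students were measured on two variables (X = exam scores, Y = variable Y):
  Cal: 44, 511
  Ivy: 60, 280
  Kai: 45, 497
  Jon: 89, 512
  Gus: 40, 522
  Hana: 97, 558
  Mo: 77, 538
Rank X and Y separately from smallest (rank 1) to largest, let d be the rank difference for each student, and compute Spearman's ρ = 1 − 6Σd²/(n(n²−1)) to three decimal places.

0.429

Ranks of variable 1: 2, 4, 3, 6, 1, 7, 5
Ranks of variable 2: 3, 1, 2, 4, 5, 7, 6
d = r₁ − r₂: -1, 3, 1, 2, -4, 0, -1
d²: 1, 9, 1, 4, 16, 0, 1; Σd² = 32
ρ = 1 − 6·32/(7·48) = 1 − 192/336 = 0.429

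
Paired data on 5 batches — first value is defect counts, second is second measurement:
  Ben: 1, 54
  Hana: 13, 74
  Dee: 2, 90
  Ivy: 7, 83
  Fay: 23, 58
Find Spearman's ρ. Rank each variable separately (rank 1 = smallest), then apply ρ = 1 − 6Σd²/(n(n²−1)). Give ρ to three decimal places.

Ranks of variable 1: 1, 4, 2, 3, 5
Ranks of variable 2: 1, 3, 5, 4, 2
d = r₁ − r₂: 0, 1, -3, -1, 3
d²: 0, 1, 9, 1, 9; Σd² = 20
ρ = 1 − 6·20/(5·24) = 1 − 120/120 = 0.000

0.000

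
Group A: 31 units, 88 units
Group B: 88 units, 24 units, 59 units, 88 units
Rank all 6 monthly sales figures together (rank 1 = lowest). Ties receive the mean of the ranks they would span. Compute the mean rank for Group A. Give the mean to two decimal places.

Sorted (ascending): 24, 31, 59, 88, 88, 88
The 3 values of 88 occupy positions 4–6 → average rank 5.
Group A values → pooled ranks: 31→2, 88→5
Mean rank = (2 + 5) / 2 = 3.50

3.50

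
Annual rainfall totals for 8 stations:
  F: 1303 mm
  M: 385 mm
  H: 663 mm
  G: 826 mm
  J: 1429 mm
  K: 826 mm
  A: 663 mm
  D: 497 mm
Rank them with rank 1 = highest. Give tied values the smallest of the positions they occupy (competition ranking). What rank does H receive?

Sorted (descending): 1429, 1303, 826, 826, 663, 663, 497, 385
The 2 values of 826 occupy positions 3–4 → each gets rank 3.
The 2 values of 663 occupy positions 5–6 → each gets rank 5.
H has value 663 mm → rank 5.

5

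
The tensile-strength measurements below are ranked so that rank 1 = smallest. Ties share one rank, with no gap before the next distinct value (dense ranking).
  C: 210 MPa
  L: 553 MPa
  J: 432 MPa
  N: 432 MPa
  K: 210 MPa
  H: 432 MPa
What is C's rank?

Sorted (ascending): 210, 210, 432, 432, 432, 553
The 2 values of 210 share dense rank 1.
The 3 values of 432 share dense rank 2.
Remaining distinct values take the next consecutive integers.
C has value 210 MPa → rank 1.

1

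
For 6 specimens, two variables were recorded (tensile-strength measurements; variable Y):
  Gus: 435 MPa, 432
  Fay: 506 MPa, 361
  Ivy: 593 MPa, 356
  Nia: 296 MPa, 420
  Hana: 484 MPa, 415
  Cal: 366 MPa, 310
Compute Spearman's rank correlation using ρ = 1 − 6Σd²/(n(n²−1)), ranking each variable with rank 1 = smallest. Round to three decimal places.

Ranks of variable 1: 3, 5, 6, 1, 4, 2
Ranks of variable 2: 6, 3, 2, 5, 4, 1
d = r₁ − r₂: -3, 2, 4, -4, 0, 1
d²: 9, 4, 16, 16, 0, 1; Σd² = 46
ρ = 1 − 6·46/(6·35) = 1 − 276/210 = -0.314

-0.314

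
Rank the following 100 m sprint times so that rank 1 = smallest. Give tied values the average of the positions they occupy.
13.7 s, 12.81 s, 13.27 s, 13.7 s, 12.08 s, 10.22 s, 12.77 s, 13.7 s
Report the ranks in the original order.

7, 4, 5, 7, 2, 1, 3, 7

Sorted (ascending): 10.22, 12.08, 12.77, 12.81, 13.27, 13.7, 13.7, 13.7
The 3 values of 13.7 occupy positions 6–8 → average rank 7.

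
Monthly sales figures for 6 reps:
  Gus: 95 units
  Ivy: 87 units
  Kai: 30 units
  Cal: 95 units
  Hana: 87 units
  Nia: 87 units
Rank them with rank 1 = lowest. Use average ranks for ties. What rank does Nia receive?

Sorted (ascending): 30, 87, 87, 87, 95, 95
The 3 values of 87 occupy positions 2–4 → average rank 3.
The 2 values of 95 occupy positions 5–6 → average rank (5+6)/2 = 5.5.
Nia has value 87 units → rank 3.

3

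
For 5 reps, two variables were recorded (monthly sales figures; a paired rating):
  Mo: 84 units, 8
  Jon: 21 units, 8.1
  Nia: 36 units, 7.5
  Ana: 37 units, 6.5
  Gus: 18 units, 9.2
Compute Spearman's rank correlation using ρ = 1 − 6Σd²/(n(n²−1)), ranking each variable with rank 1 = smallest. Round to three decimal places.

-0.700

Ranks of variable 1: 5, 2, 3, 4, 1
Ranks of variable 2: 3, 4, 2, 1, 5
d = r₁ − r₂: 2, -2, 1, 3, -4
d²: 4, 4, 1, 9, 16; Σd² = 34
ρ = 1 − 6·34/(5·24) = 1 − 204/120 = -0.700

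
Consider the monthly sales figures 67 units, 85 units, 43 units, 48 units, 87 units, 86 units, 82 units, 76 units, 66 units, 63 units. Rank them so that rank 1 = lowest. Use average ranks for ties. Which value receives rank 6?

76

Sorted (ascending): 43, 48, 63, 66, 67, 76, 82, 85, 86, 87
No ties — each value takes its position as its rank.
Rank 6 → value 76.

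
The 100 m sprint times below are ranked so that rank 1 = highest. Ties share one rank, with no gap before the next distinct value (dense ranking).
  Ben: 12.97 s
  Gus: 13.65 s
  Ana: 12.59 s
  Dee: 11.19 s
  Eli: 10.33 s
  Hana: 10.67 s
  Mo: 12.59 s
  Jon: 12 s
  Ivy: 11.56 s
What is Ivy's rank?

5

Sorted (descending): 13.65, 12.97, 12.59, 12.59, 12, 11.56, 11.19, 10.67, 10.33
The 2 values of 12.59 share dense rank 3.
Remaining distinct values take the next consecutive integers.
Ivy has value 11.56 s → rank 5.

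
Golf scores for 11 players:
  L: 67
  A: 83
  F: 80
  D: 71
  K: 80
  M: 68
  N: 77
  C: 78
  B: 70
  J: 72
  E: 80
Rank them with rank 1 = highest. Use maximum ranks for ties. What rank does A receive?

1

Sorted (descending): 83, 80, 80, 80, 78, 77, 72, 71, 70, 68, 67
The 3 values of 80 occupy positions 2–4 → each gets rank 4.
A has value 83 → rank 1.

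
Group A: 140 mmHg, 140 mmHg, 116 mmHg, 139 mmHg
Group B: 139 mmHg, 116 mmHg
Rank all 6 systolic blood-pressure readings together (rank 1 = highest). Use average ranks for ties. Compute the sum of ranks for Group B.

Sorted (descending): 140, 140, 139, 139, 116, 116
The 2 values of 140 occupy positions 1–2 → average rank (1+2)/2 = 1.5.
The 2 values of 139 occupy positions 3–4 → average rank (3+4)/2 = 3.5.
The 2 values of 116 occupy positions 5–6 → average rank (5+6)/2 = 5.5.
Group B values → pooled ranks: 139→3.5, 116→5.5
Rank sum = 3.5 + 5.5 = 9

9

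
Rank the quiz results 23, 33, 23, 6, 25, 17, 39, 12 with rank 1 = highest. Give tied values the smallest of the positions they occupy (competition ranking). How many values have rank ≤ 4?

Sorted (descending): 39, 33, 25, 23, 23, 17, 12, 6
The 2 values of 23 occupy positions 4–5 → each gets rank 4.
Ranks ≤ 4: {1, 2, 3, 4, 4} → 5 values.

5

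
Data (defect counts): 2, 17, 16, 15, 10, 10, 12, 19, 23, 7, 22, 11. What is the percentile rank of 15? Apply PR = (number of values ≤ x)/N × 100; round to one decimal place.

N = 12.
Strictly below 15: 6. Equal to 15: 1.
PR = 7/12 × 100 = 58.3

58.3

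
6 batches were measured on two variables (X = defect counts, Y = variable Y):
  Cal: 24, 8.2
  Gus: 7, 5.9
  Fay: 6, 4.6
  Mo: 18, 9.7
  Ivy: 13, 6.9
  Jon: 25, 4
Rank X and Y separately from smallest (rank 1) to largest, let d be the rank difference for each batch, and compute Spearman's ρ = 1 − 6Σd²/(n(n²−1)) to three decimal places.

Ranks of variable 1: 5, 2, 1, 4, 3, 6
Ranks of variable 2: 5, 3, 2, 6, 4, 1
d = r₁ − r₂: 0, -1, -1, -2, -1, 5
d²: 0, 1, 1, 4, 1, 25; Σd² = 32
ρ = 1 − 6·32/(6·35) = 1 − 192/210 = 0.086

0.086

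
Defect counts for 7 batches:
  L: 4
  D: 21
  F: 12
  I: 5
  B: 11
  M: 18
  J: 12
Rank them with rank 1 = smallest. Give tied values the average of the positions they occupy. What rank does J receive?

Sorted (ascending): 4, 5, 11, 12, 12, 18, 21
The 2 values of 12 occupy positions 4–5 → average rank (4+5)/2 = 4.5.
J has value 12 → rank 4.5.

4.5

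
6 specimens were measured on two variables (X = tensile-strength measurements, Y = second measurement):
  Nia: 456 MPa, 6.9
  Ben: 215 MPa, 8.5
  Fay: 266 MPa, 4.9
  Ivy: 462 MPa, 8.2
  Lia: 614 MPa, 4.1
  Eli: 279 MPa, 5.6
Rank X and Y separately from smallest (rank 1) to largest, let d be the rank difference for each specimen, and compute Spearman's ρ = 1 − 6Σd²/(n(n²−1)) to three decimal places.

Ranks of variable 1: 4, 1, 2, 5, 6, 3
Ranks of variable 2: 4, 6, 2, 5, 1, 3
d = r₁ − r₂: 0, -5, 0, 0, 5, 0
d²: 0, 25, 0, 0, 25, 0; Σd² = 50
ρ = 1 − 6·50/(6·35) = 1 − 300/210 = -0.429

-0.429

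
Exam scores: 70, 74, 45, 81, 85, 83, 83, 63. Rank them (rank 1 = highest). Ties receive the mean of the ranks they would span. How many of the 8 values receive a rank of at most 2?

1

Sorted (descending): 85, 83, 83, 81, 74, 70, 63, 45
The 2 values of 83 occupy positions 2–3 → average rank (2+3)/2 = 2.5.
Ranks ≤ 2: {1} → 1 value.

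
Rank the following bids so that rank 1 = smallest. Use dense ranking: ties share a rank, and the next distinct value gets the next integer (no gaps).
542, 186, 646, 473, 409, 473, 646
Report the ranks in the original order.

Sorted (ascending): 186, 409, 473, 473, 542, 646, 646
The 2 values of 473 share dense rank 3.
The 2 values of 646 share dense rank 5.
Remaining distinct values take the next consecutive integers.

4, 1, 5, 3, 2, 3, 5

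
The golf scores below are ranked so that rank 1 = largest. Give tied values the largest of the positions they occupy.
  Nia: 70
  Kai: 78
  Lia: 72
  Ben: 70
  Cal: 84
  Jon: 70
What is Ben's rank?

Sorted (descending): 84, 78, 72, 70, 70, 70
The 3 values of 70 occupy positions 4–6 → each gets rank 6.
Ben has value 70 → rank 6.

6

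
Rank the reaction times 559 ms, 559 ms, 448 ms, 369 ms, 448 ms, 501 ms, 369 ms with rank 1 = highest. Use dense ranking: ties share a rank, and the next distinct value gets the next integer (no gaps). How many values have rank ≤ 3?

Sorted (descending): 559, 559, 501, 448, 448, 369, 369
The 2 values of 559 share dense rank 1.
The 2 values of 448 share dense rank 3.
The 2 values of 369 share dense rank 4.
Remaining distinct values take the next consecutive integers.
Ranks ≤ 3: {1, 1, 2, 3, 3} → 5 values.

5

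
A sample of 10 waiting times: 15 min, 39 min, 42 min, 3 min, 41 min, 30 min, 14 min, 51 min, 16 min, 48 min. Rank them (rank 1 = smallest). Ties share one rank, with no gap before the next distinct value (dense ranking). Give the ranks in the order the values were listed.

3, 6, 8, 1, 7, 5, 2, 10, 4, 9

Sorted (ascending): 3, 14, 15, 16, 30, 39, 41, 42, 48, 51
No ties — each value takes its position as its rank.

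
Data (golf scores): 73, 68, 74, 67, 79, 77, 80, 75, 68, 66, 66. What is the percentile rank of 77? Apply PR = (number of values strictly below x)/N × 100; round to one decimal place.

72.7

N = 11.
Strictly below 77: 8. Equal to 77: 1.
PR = 8/11 × 100 = 72.7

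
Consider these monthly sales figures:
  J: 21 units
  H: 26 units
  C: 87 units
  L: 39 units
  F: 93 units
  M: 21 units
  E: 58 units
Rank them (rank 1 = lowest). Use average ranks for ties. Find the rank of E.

Sorted (ascending): 21, 21, 26, 39, 58, 87, 93
The 2 values of 21 occupy positions 1–2 → average rank (1+2)/2 = 1.5.
E has value 58 units → rank 5.

5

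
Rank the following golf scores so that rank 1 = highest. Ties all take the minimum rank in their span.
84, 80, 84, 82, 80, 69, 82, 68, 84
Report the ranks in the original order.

Sorted (descending): 84, 84, 84, 82, 82, 80, 80, 69, 68
The 3 values of 84 occupy positions 1–3 → each gets rank 1.
The 2 values of 82 occupy positions 4–5 → each gets rank 4.
The 2 values of 80 occupy positions 6–7 → each gets rank 6.

1, 6, 1, 4, 6, 8, 4, 9, 1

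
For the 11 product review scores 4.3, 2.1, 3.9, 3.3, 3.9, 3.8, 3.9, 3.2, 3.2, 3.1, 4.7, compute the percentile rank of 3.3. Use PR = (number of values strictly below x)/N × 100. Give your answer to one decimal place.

36.4

N = 11.
Strictly below 3.3: 4. Equal to 3.3: 1.
PR = 4/11 × 100 = 36.4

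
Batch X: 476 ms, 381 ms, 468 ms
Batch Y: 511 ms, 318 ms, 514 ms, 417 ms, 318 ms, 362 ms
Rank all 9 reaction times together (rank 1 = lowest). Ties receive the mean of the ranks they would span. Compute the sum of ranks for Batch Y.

28

Sorted (ascending): 318, 318, 362, 381, 417, 468, 476, 511, 514
The 2 values of 318 occupy positions 1–2 → average rank (1+2)/2 = 1.5.
Batch Y values → pooled ranks: 511→8, 318→1.5, 514→9, 417→5, 318→1.5, 362→3
Rank sum = 8 + 1.5 + 9 + 5 + 1.5 + 3 = 28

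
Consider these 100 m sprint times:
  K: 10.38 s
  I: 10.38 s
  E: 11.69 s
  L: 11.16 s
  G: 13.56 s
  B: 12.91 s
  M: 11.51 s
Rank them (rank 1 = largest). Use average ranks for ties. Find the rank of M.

4

Sorted (descending): 13.56, 12.91, 11.69, 11.51, 11.16, 10.38, 10.38
The 2 values of 10.38 occupy positions 6–7 → average rank (6+7)/2 = 6.5.
M has value 11.51 s → rank 4.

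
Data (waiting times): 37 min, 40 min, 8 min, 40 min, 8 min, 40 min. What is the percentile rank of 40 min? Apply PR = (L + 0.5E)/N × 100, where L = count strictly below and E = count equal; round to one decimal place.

75.0

N = 6.
Strictly below 40: 3. Equal to 40: 3.
PR = (3 + 0.5·3)/6 × 100 = 75.0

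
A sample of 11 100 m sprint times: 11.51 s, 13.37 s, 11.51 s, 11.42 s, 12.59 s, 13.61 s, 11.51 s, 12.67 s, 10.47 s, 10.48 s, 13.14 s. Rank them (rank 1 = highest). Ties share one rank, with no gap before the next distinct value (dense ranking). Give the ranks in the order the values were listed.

6, 2, 6, 7, 5, 1, 6, 4, 9, 8, 3

Sorted (descending): 13.61, 13.37, 13.14, 12.67, 12.59, 11.51, 11.51, 11.51, 11.42, 10.48, 10.47
The 3 values of 11.51 share dense rank 6.
Remaining distinct values take the next consecutive integers.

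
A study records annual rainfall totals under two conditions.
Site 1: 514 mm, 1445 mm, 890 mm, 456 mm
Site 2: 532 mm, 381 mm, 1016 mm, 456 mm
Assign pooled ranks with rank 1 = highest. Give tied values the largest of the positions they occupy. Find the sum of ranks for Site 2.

Sorted (descending): 1445, 1016, 890, 532, 514, 456, 456, 381
The 2 values of 456 occupy positions 6–7 → each gets rank 7.
Site 2 values → pooled ranks: 532→4, 381→8, 1016→2, 456→7
Rank sum = 4 + 8 + 2 + 7 = 21

21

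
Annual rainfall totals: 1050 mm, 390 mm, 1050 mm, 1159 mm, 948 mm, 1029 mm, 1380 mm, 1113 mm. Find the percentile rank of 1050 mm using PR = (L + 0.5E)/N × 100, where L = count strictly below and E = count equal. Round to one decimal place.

50.0

N = 8.
Strictly below 1050: 3. Equal to 1050: 2.
PR = (3 + 0.5·2)/8 × 100 = 50.0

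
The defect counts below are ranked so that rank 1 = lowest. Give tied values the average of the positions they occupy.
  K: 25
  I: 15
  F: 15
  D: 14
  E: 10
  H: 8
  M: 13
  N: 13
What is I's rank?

6.5

Sorted (ascending): 8, 10, 13, 13, 14, 15, 15, 25
The 2 values of 13 occupy positions 3–4 → average rank (3+4)/2 = 3.5.
The 2 values of 15 occupy positions 6–7 → average rank (6+7)/2 = 6.5.
I has value 15 → rank 6.5.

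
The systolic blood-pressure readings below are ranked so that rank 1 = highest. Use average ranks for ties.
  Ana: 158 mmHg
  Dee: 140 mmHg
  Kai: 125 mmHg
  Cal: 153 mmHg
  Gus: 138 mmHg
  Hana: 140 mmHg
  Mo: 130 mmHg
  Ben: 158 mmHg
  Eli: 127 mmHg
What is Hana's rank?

Sorted (descending): 158, 158, 153, 140, 140, 138, 130, 127, 125
The 2 values of 158 occupy positions 1–2 → average rank (1+2)/2 = 1.5.
The 2 values of 140 occupy positions 4–5 → average rank (4+5)/2 = 4.5.
Hana has value 140 mmHg → rank 4.5.

4.5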